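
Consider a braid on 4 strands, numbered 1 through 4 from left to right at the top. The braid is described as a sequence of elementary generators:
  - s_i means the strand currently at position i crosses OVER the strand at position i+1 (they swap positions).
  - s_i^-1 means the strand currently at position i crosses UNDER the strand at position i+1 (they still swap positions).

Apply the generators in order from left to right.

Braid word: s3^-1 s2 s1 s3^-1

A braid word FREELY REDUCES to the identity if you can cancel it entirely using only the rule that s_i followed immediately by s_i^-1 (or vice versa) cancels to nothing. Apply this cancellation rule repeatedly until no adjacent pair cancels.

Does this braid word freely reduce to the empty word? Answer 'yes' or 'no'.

Gen 1 (s3^-1): push. Stack: [s3^-1]
Gen 2 (s2): push. Stack: [s3^-1 s2]
Gen 3 (s1): push. Stack: [s3^-1 s2 s1]
Gen 4 (s3^-1): push. Stack: [s3^-1 s2 s1 s3^-1]
Reduced word: s3^-1 s2 s1 s3^-1

Answer: no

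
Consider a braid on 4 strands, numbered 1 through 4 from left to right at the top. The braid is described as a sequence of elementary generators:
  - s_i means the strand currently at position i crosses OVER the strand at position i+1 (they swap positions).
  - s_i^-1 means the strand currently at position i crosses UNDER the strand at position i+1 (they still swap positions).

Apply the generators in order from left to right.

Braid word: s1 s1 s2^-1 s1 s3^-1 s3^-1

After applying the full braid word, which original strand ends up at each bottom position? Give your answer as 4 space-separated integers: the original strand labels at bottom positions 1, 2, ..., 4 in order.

Answer: 3 1 2 4

Derivation:
Gen 1 (s1): strand 1 crosses over strand 2. Perm now: [2 1 3 4]
Gen 2 (s1): strand 2 crosses over strand 1. Perm now: [1 2 3 4]
Gen 3 (s2^-1): strand 2 crosses under strand 3. Perm now: [1 3 2 4]
Gen 4 (s1): strand 1 crosses over strand 3. Perm now: [3 1 2 4]
Gen 5 (s3^-1): strand 2 crosses under strand 4. Perm now: [3 1 4 2]
Gen 6 (s3^-1): strand 4 crosses under strand 2. Perm now: [3 1 2 4]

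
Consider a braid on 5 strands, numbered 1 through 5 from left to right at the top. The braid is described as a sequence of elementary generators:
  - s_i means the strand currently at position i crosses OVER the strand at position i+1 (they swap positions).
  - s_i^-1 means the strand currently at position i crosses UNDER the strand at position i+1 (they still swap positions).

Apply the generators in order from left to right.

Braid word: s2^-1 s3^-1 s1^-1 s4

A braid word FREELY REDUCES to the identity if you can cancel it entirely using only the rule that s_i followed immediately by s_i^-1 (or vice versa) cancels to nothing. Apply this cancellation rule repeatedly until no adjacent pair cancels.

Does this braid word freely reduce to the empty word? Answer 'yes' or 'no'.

Answer: no

Derivation:
Gen 1 (s2^-1): push. Stack: [s2^-1]
Gen 2 (s3^-1): push. Stack: [s2^-1 s3^-1]
Gen 3 (s1^-1): push. Stack: [s2^-1 s3^-1 s1^-1]
Gen 4 (s4): push. Stack: [s2^-1 s3^-1 s1^-1 s4]
Reduced word: s2^-1 s3^-1 s1^-1 s4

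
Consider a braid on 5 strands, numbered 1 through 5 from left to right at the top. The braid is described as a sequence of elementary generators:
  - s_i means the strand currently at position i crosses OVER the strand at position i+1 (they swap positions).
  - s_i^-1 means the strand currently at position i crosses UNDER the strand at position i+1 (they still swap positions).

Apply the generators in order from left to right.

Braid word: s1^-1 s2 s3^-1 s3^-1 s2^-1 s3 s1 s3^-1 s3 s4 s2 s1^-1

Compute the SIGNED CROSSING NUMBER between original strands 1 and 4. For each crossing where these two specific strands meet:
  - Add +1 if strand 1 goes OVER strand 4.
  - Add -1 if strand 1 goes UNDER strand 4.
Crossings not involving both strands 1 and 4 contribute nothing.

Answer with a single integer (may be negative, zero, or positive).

Gen 1: crossing 1x2. Both 1&4? no. Sum: 0
Gen 2: crossing 1x3. Both 1&4? no. Sum: 0
Gen 3: 1 under 4. Both 1&4? yes. Contrib: -1. Sum: -1
Gen 4: 4 under 1. Both 1&4? yes. Contrib: +1. Sum: 0
Gen 5: crossing 3x1. Both 1&4? no. Sum: 0
Gen 6: crossing 3x4. Both 1&4? no. Sum: 0
Gen 7: crossing 2x1. Both 1&4? no. Sum: 0
Gen 8: crossing 4x3. Both 1&4? no. Sum: 0
Gen 9: crossing 3x4. Both 1&4? no. Sum: 0
Gen 10: crossing 3x5. Both 1&4? no. Sum: 0
Gen 11: crossing 2x4. Both 1&4? no. Sum: 0
Gen 12: 1 under 4. Both 1&4? yes. Contrib: -1. Sum: -1

Answer: -1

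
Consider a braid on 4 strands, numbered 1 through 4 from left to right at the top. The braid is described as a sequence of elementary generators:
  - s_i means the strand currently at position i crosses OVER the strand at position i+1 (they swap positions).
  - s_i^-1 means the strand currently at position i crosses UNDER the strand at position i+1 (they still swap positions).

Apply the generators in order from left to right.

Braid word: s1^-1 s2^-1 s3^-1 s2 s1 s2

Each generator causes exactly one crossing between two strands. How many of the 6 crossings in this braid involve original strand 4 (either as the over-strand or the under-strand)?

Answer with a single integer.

Answer: 3

Derivation:
Gen 1: crossing 1x2. Involves strand 4? no. Count so far: 0
Gen 2: crossing 1x3. Involves strand 4? no. Count so far: 0
Gen 3: crossing 1x4. Involves strand 4? yes. Count so far: 1
Gen 4: crossing 3x4. Involves strand 4? yes. Count so far: 2
Gen 5: crossing 2x4. Involves strand 4? yes. Count so far: 3
Gen 6: crossing 2x3. Involves strand 4? no. Count so far: 3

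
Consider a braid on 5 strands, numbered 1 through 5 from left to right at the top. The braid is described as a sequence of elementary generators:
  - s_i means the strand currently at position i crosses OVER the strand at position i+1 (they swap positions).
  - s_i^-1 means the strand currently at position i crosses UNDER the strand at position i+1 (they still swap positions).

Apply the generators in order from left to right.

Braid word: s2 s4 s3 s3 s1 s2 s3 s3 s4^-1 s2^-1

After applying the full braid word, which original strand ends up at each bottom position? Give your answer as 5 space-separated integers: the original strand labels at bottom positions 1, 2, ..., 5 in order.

Answer: 3 1 2 4 5

Derivation:
Gen 1 (s2): strand 2 crosses over strand 3. Perm now: [1 3 2 4 5]
Gen 2 (s4): strand 4 crosses over strand 5. Perm now: [1 3 2 5 4]
Gen 3 (s3): strand 2 crosses over strand 5. Perm now: [1 3 5 2 4]
Gen 4 (s3): strand 5 crosses over strand 2. Perm now: [1 3 2 5 4]
Gen 5 (s1): strand 1 crosses over strand 3. Perm now: [3 1 2 5 4]
Gen 6 (s2): strand 1 crosses over strand 2. Perm now: [3 2 1 5 4]
Gen 7 (s3): strand 1 crosses over strand 5. Perm now: [3 2 5 1 4]
Gen 8 (s3): strand 5 crosses over strand 1. Perm now: [3 2 1 5 4]
Gen 9 (s4^-1): strand 5 crosses under strand 4. Perm now: [3 2 1 4 5]
Gen 10 (s2^-1): strand 2 crosses under strand 1. Perm now: [3 1 2 4 5]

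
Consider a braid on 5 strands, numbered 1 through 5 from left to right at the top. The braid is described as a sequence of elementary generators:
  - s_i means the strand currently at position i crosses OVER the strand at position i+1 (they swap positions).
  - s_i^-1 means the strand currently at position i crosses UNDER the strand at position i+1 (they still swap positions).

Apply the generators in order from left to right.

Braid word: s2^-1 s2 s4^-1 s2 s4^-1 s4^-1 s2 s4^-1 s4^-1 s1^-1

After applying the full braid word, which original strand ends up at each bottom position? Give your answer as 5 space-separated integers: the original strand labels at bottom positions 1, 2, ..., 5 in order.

Answer: 2 1 3 5 4

Derivation:
Gen 1 (s2^-1): strand 2 crosses under strand 3. Perm now: [1 3 2 4 5]
Gen 2 (s2): strand 3 crosses over strand 2. Perm now: [1 2 3 4 5]
Gen 3 (s4^-1): strand 4 crosses under strand 5. Perm now: [1 2 3 5 4]
Gen 4 (s2): strand 2 crosses over strand 3. Perm now: [1 3 2 5 4]
Gen 5 (s4^-1): strand 5 crosses under strand 4. Perm now: [1 3 2 4 5]
Gen 6 (s4^-1): strand 4 crosses under strand 5. Perm now: [1 3 2 5 4]
Gen 7 (s2): strand 3 crosses over strand 2. Perm now: [1 2 3 5 4]
Gen 8 (s4^-1): strand 5 crosses under strand 4. Perm now: [1 2 3 4 5]
Gen 9 (s4^-1): strand 4 crosses under strand 5. Perm now: [1 2 3 5 4]
Gen 10 (s1^-1): strand 1 crosses under strand 2. Perm now: [2 1 3 5 4]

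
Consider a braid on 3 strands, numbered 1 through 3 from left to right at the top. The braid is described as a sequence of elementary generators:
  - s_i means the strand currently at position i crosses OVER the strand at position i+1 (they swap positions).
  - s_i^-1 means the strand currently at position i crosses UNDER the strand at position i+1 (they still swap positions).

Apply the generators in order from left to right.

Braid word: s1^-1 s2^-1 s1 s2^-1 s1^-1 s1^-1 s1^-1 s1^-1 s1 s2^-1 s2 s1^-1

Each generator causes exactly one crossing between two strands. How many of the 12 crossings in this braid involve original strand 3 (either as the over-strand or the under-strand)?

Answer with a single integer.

Answer: 10

Derivation:
Gen 1: crossing 1x2. Involves strand 3? no. Count so far: 0
Gen 2: crossing 1x3. Involves strand 3? yes. Count so far: 1
Gen 3: crossing 2x3. Involves strand 3? yes. Count so far: 2
Gen 4: crossing 2x1. Involves strand 3? no. Count so far: 2
Gen 5: crossing 3x1. Involves strand 3? yes. Count so far: 3
Gen 6: crossing 1x3. Involves strand 3? yes. Count so far: 4
Gen 7: crossing 3x1. Involves strand 3? yes. Count so far: 5
Gen 8: crossing 1x3. Involves strand 3? yes. Count so far: 6
Gen 9: crossing 3x1. Involves strand 3? yes. Count so far: 7
Gen 10: crossing 3x2. Involves strand 3? yes. Count so far: 8
Gen 11: crossing 2x3. Involves strand 3? yes. Count so far: 9
Gen 12: crossing 1x3. Involves strand 3? yes. Count so far: 10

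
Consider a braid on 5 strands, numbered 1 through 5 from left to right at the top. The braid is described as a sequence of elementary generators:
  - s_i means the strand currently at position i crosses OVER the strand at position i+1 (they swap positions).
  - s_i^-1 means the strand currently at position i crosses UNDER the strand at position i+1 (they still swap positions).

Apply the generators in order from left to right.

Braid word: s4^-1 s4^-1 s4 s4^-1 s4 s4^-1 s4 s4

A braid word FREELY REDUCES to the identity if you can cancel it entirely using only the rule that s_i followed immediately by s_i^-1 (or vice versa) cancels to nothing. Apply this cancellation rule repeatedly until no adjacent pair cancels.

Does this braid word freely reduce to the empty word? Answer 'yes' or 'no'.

Gen 1 (s4^-1): push. Stack: [s4^-1]
Gen 2 (s4^-1): push. Stack: [s4^-1 s4^-1]
Gen 3 (s4): cancels prior s4^-1. Stack: [s4^-1]
Gen 4 (s4^-1): push. Stack: [s4^-1 s4^-1]
Gen 5 (s4): cancels prior s4^-1. Stack: [s4^-1]
Gen 6 (s4^-1): push. Stack: [s4^-1 s4^-1]
Gen 7 (s4): cancels prior s4^-1. Stack: [s4^-1]
Gen 8 (s4): cancels prior s4^-1. Stack: []
Reduced word: (empty)

Answer: yes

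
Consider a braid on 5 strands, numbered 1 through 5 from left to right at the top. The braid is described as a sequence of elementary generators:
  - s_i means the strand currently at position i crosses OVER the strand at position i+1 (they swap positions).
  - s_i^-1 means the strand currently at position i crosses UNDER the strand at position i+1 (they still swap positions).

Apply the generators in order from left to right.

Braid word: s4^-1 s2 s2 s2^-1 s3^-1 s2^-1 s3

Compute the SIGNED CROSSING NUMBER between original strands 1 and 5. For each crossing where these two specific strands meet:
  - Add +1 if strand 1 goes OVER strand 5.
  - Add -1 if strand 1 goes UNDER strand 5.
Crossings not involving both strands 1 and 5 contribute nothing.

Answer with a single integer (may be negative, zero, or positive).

Gen 1: crossing 4x5. Both 1&5? no. Sum: 0
Gen 2: crossing 2x3. Both 1&5? no. Sum: 0
Gen 3: crossing 3x2. Both 1&5? no. Sum: 0
Gen 4: crossing 2x3. Both 1&5? no. Sum: 0
Gen 5: crossing 2x5. Both 1&5? no. Sum: 0
Gen 6: crossing 3x5. Both 1&5? no. Sum: 0
Gen 7: crossing 3x2. Both 1&5? no. Sum: 0

Answer: 0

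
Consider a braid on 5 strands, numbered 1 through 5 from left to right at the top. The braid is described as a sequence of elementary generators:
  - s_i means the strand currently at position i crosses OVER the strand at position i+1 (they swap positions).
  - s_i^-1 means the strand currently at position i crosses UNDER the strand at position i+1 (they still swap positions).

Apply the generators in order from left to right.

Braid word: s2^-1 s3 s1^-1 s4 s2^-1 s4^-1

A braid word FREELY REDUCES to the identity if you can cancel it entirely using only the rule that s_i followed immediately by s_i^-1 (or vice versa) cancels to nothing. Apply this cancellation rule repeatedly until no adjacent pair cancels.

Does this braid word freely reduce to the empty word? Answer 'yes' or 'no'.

Gen 1 (s2^-1): push. Stack: [s2^-1]
Gen 2 (s3): push. Stack: [s2^-1 s3]
Gen 3 (s1^-1): push. Stack: [s2^-1 s3 s1^-1]
Gen 4 (s4): push. Stack: [s2^-1 s3 s1^-1 s4]
Gen 5 (s2^-1): push. Stack: [s2^-1 s3 s1^-1 s4 s2^-1]
Gen 6 (s4^-1): push. Stack: [s2^-1 s3 s1^-1 s4 s2^-1 s4^-1]
Reduced word: s2^-1 s3 s1^-1 s4 s2^-1 s4^-1

Answer: no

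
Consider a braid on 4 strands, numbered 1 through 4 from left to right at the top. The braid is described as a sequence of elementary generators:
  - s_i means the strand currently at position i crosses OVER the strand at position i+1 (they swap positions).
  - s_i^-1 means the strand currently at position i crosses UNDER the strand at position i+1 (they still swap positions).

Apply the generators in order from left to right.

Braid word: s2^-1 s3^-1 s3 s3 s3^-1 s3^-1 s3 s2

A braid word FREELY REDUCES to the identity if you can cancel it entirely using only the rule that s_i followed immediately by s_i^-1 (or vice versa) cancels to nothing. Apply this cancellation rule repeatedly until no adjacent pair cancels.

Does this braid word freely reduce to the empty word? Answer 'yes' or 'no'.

Gen 1 (s2^-1): push. Stack: [s2^-1]
Gen 2 (s3^-1): push. Stack: [s2^-1 s3^-1]
Gen 3 (s3): cancels prior s3^-1. Stack: [s2^-1]
Gen 4 (s3): push. Stack: [s2^-1 s3]
Gen 5 (s3^-1): cancels prior s3. Stack: [s2^-1]
Gen 6 (s3^-1): push. Stack: [s2^-1 s3^-1]
Gen 7 (s3): cancels prior s3^-1. Stack: [s2^-1]
Gen 8 (s2): cancels prior s2^-1. Stack: []
Reduced word: (empty)

Answer: yes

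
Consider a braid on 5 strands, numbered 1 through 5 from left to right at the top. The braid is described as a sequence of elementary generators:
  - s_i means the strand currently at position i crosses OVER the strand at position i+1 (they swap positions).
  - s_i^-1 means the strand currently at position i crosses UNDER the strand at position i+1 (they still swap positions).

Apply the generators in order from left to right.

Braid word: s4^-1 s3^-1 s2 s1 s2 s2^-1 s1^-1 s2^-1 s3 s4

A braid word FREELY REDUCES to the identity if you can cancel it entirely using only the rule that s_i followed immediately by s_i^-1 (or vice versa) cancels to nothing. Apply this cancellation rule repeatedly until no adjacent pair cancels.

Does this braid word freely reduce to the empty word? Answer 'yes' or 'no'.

Gen 1 (s4^-1): push. Stack: [s4^-1]
Gen 2 (s3^-1): push. Stack: [s4^-1 s3^-1]
Gen 3 (s2): push. Stack: [s4^-1 s3^-1 s2]
Gen 4 (s1): push. Stack: [s4^-1 s3^-1 s2 s1]
Gen 5 (s2): push. Stack: [s4^-1 s3^-1 s2 s1 s2]
Gen 6 (s2^-1): cancels prior s2. Stack: [s4^-1 s3^-1 s2 s1]
Gen 7 (s1^-1): cancels prior s1. Stack: [s4^-1 s3^-1 s2]
Gen 8 (s2^-1): cancels prior s2. Stack: [s4^-1 s3^-1]
Gen 9 (s3): cancels prior s3^-1. Stack: [s4^-1]
Gen 10 (s4): cancels prior s4^-1. Stack: []
Reduced word: (empty)

Answer: yes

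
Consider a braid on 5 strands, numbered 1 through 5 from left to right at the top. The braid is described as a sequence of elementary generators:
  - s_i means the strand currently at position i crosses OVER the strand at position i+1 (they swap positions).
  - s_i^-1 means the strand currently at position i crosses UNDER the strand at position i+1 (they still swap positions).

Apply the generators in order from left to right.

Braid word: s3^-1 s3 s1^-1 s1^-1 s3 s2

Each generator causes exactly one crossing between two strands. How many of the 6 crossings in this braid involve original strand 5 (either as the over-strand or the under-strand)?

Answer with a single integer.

Gen 1: crossing 3x4. Involves strand 5? no. Count so far: 0
Gen 2: crossing 4x3. Involves strand 5? no. Count so far: 0
Gen 3: crossing 1x2. Involves strand 5? no. Count so far: 0
Gen 4: crossing 2x1. Involves strand 5? no. Count so far: 0
Gen 5: crossing 3x4. Involves strand 5? no. Count so far: 0
Gen 6: crossing 2x4. Involves strand 5? no. Count so far: 0

Answer: 0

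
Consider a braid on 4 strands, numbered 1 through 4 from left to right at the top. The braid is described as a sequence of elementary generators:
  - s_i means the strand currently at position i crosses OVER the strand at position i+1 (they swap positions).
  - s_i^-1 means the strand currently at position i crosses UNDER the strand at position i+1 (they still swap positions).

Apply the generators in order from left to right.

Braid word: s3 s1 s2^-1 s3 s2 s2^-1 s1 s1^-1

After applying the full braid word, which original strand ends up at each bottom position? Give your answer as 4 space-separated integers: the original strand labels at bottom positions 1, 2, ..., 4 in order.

Answer: 2 4 3 1

Derivation:
Gen 1 (s3): strand 3 crosses over strand 4. Perm now: [1 2 4 3]
Gen 2 (s1): strand 1 crosses over strand 2. Perm now: [2 1 4 3]
Gen 3 (s2^-1): strand 1 crosses under strand 4. Perm now: [2 4 1 3]
Gen 4 (s3): strand 1 crosses over strand 3. Perm now: [2 4 3 1]
Gen 5 (s2): strand 4 crosses over strand 3. Perm now: [2 3 4 1]
Gen 6 (s2^-1): strand 3 crosses under strand 4. Perm now: [2 4 3 1]
Gen 7 (s1): strand 2 crosses over strand 4. Perm now: [4 2 3 1]
Gen 8 (s1^-1): strand 4 crosses under strand 2. Perm now: [2 4 3 1]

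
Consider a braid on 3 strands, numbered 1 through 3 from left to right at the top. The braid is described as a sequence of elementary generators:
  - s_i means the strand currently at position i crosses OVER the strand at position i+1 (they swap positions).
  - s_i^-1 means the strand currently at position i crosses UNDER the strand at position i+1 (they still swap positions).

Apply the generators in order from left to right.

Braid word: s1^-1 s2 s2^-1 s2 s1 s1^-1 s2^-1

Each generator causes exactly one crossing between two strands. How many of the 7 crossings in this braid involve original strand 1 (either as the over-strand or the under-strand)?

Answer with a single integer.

Answer: 5

Derivation:
Gen 1: crossing 1x2. Involves strand 1? yes. Count so far: 1
Gen 2: crossing 1x3. Involves strand 1? yes. Count so far: 2
Gen 3: crossing 3x1. Involves strand 1? yes. Count so far: 3
Gen 4: crossing 1x3. Involves strand 1? yes. Count so far: 4
Gen 5: crossing 2x3. Involves strand 1? no. Count so far: 4
Gen 6: crossing 3x2. Involves strand 1? no. Count so far: 4
Gen 7: crossing 3x1. Involves strand 1? yes. Count so far: 5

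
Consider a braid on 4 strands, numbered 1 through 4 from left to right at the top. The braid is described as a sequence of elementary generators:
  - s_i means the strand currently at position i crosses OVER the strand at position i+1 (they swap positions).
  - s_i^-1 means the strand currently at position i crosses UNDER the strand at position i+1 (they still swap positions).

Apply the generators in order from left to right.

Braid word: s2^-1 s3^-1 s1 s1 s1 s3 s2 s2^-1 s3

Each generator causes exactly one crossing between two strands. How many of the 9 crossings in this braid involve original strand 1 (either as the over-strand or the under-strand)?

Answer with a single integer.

Answer: 5

Derivation:
Gen 1: crossing 2x3. Involves strand 1? no. Count so far: 0
Gen 2: crossing 2x4. Involves strand 1? no. Count so far: 0
Gen 3: crossing 1x3. Involves strand 1? yes. Count so far: 1
Gen 4: crossing 3x1. Involves strand 1? yes. Count so far: 2
Gen 5: crossing 1x3. Involves strand 1? yes. Count so far: 3
Gen 6: crossing 4x2. Involves strand 1? no. Count so far: 3
Gen 7: crossing 1x2. Involves strand 1? yes. Count so far: 4
Gen 8: crossing 2x1. Involves strand 1? yes. Count so far: 5
Gen 9: crossing 2x4. Involves strand 1? no. Count so far: 5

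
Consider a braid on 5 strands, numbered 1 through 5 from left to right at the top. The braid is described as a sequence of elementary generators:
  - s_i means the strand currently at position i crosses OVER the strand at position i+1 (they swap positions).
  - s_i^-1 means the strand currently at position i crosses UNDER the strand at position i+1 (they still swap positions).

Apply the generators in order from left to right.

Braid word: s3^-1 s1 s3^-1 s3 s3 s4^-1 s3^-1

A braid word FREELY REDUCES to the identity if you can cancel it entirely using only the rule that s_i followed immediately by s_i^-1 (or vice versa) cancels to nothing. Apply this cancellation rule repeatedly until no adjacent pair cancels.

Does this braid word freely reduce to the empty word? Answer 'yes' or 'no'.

Answer: no

Derivation:
Gen 1 (s3^-1): push. Stack: [s3^-1]
Gen 2 (s1): push. Stack: [s3^-1 s1]
Gen 3 (s3^-1): push. Stack: [s3^-1 s1 s3^-1]
Gen 4 (s3): cancels prior s3^-1. Stack: [s3^-1 s1]
Gen 5 (s3): push. Stack: [s3^-1 s1 s3]
Gen 6 (s4^-1): push. Stack: [s3^-1 s1 s3 s4^-1]
Gen 7 (s3^-1): push. Stack: [s3^-1 s1 s3 s4^-1 s3^-1]
Reduced word: s3^-1 s1 s3 s4^-1 s3^-1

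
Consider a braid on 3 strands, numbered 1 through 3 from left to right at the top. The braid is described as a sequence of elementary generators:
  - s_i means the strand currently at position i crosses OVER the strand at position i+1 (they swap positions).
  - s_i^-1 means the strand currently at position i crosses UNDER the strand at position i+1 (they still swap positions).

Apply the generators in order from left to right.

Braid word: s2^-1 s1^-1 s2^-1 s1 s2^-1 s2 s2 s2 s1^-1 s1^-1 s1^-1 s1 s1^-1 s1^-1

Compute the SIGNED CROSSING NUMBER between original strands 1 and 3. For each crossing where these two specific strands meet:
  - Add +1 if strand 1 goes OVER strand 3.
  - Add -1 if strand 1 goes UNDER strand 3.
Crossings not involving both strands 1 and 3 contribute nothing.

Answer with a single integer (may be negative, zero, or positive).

Answer: 1

Derivation:
Gen 1: crossing 2x3. Both 1&3? no. Sum: 0
Gen 2: 1 under 3. Both 1&3? yes. Contrib: -1. Sum: -1
Gen 3: crossing 1x2. Both 1&3? no. Sum: -1
Gen 4: crossing 3x2. Both 1&3? no. Sum: -1
Gen 5: 3 under 1. Both 1&3? yes. Contrib: +1. Sum: 0
Gen 6: 1 over 3. Both 1&3? yes. Contrib: +1. Sum: 1
Gen 7: 3 over 1. Both 1&3? yes. Contrib: -1. Sum: 0
Gen 8: 1 over 3. Both 1&3? yes. Contrib: +1. Sum: 1
Gen 9: crossing 2x3. Both 1&3? no. Sum: 1
Gen 10: crossing 3x2. Both 1&3? no. Sum: 1
Gen 11: crossing 2x3. Both 1&3? no. Sum: 1
Gen 12: crossing 3x2. Both 1&3? no. Sum: 1
Gen 13: crossing 2x3. Both 1&3? no. Sum: 1
Gen 14: crossing 3x2. Both 1&3? no. Sum: 1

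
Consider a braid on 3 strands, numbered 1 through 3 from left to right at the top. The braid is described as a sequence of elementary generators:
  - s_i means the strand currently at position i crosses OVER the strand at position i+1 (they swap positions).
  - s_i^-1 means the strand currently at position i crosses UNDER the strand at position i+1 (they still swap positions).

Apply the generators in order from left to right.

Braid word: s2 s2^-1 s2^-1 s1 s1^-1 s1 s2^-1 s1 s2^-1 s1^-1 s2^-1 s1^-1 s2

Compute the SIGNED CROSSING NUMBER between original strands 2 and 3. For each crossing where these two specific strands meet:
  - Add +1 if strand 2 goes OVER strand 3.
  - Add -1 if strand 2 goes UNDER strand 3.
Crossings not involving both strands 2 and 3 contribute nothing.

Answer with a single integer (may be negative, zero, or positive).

Answer: -1

Derivation:
Gen 1: 2 over 3. Both 2&3? yes. Contrib: +1. Sum: 1
Gen 2: 3 under 2. Both 2&3? yes. Contrib: +1. Sum: 2
Gen 3: 2 under 3. Both 2&3? yes. Contrib: -1. Sum: 1
Gen 4: crossing 1x3. Both 2&3? no. Sum: 1
Gen 5: crossing 3x1. Both 2&3? no. Sum: 1
Gen 6: crossing 1x3. Both 2&3? no. Sum: 1
Gen 7: crossing 1x2. Both 2&3? no. Sum: 1
Gen 8: 3 over 2. Both 2&3? yes. Contrib: -1. Sum: 0
Gen 9: crossing 3x1. Both 2&3? no. Sum: 0
Gen 10: crossing 2x1. Both 2&3? no. Sum: 0
Gen 11: 2 under 3. Both 2&3? yes. Contrib: -1. Sum: -1
Gen 12: crossing 1x3. Both 2&3? no. Sum: -1
Gen 13: crossing 1x2. Both 2&3? no. Sum: -1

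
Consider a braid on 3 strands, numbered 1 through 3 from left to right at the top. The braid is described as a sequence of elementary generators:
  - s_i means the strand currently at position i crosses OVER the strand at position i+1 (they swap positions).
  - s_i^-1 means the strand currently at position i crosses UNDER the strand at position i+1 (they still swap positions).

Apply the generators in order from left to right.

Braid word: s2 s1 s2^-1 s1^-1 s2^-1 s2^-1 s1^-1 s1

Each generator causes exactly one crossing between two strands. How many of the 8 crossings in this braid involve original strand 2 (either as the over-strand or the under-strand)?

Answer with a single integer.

Answer: 5

Derivation:
Gen 1: crossing 2x3. Involves strand 2? yes. Count so far: 1
Gen 2: crossing 1x3. Involves strand 2? no. Count so far: 1
Gen 3: crossing 1x2. Involves strand 2? yes. Count so far: 2
Gen 4: crossing 3x2. Involves strand 2? yes. Count so far: 3
Gen 5: crossing 3x1. Involves strand 2? no. Count so far: 3
Gen 6: crossing 1x3. Involves strand 2? no. Count so far: 3
Gen 7: crossing 2x3. Involves strand 2? yes. Count so far: 4
Gen 8: crossing 3x2. Involves strand 2? yes. Count so far: 5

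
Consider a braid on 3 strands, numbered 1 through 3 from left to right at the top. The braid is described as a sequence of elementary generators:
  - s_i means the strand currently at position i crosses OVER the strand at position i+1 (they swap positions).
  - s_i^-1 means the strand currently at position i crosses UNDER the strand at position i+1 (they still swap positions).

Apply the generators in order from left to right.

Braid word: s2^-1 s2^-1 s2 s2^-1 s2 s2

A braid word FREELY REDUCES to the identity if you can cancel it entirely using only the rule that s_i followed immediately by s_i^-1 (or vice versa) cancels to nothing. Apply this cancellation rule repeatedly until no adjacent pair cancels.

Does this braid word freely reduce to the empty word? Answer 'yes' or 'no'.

Gen 1 (s2^-1): push. Stack: [s2^-1]
Gen 2 (s2^-1): push. Stack: [s2^-1 s2^-1]
Gen 3 (s2): cancels prior s2^-1. Stack: [s2^-1]
Gen 4 (s2^-1): push. Stack: [s2^-1 s2^-1]
Gen 5 (s2): cancels prior s2^-1. Stack: [s2^-1]
Gen 6 (s2): cancels prior s2^-1. Stack: []
Reduced word: (empty)

Answer: yes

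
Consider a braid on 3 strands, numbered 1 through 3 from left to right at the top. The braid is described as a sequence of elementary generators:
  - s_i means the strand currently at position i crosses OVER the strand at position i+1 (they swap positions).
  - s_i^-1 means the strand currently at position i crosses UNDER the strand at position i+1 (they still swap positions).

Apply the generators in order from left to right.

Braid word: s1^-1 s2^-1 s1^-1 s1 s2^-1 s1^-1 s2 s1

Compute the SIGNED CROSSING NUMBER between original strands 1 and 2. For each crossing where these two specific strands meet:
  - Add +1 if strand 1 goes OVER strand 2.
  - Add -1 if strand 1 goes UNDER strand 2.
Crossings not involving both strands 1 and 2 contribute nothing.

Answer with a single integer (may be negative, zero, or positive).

Answer: 0

Derivation:
Gen 1: 1 under 2. Both 1&2? yes. Contrib: -1. Sum: -1
Gen 2: crossing 1x3. Both 1&2? no. Sum: -1
Gen 3: crossing 2x3. Both 1&2? no. Sum: -1
Gen 4: crossing 3x2. Both 1&2? no. Sum: -1
Gen 5: crossing 3x1. Both 1&2? no. Sum: -1
Gen 6: 2 under 1. Both 1&2? yes. Contrib: +1. Sum: 0
Gen 7: crossing 2x3. Both 1&2? no. Sum: 0
Gen 8: crossing 1x3. Both 1&2? no. Sum: 0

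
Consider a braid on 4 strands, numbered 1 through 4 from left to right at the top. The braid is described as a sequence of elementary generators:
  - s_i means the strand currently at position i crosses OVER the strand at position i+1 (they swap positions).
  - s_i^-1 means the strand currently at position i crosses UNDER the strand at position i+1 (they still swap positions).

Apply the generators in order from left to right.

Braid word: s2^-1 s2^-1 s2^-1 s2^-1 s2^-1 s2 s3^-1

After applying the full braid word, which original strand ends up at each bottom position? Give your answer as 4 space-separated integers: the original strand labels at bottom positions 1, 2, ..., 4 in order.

Gen 1 (s2^-1): strand 2 crosses under strand 3. Perm now: [1 3 2 4]
Gen 2 (s2^-1): strand 3 crosses under strand 2. Perm now: [1 2 3 4]
Gen 3 (s2^-1): strand 2 crosses under strand 3. Perm now: [1 3 2 4]
Gen 4 (s2^-1): strand 3 crosses under strand 2. Perm now: [1 2 3 4]
Gen 5 (s2^-1): strand 2 crosses under strand 3. Perm now: [1 3 2 4]
Gen 6 (s2): strand 3 crosses over strand 2. Perm now: [1 2 3 4]
Gen 7 (s3^-1): strand 3 crosses under strand 4. Perm now: [1 2 4 3]

Answer: 1 2 4 3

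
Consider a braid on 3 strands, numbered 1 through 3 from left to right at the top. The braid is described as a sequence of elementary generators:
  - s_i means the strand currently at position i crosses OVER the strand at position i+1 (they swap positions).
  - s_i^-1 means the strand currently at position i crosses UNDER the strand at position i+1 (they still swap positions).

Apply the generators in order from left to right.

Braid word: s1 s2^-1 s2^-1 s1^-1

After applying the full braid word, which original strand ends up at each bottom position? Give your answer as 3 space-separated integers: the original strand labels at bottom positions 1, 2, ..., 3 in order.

Answer: 1 2 3

Derivation:
Gen 1 (s1): strand 1 crosses over strand 2. Perm now: [2 1 3]
Gen 2 (s2^-1): strand 1 crosses under strand 3. Perm now: [2 3 1]
Gen 3 (s2^-1): strand 3 crosses under strand 1. Perm now: [2 1 3]
Gen 4 (s1^-1): strand 2 crosses under strand 1. Perm now: [1 2 3]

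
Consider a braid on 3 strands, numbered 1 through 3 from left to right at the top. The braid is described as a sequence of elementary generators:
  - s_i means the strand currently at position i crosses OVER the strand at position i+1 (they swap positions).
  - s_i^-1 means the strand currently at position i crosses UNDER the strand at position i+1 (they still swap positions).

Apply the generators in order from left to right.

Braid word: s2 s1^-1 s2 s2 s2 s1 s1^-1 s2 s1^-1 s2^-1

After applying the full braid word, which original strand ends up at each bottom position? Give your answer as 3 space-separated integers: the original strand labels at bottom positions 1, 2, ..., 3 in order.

Gen 1 (s2): strand 2 crosses over strand 3. Perm now: [1 3 2]
Gen 2 (s1^-1): strand 1 crosses under strand 3. Perm now: [3 1 2]
Gen 3 (s2): strand 1 crosses over strand 2. Perm now: [3 2 1]
Gen 4 (s2): strand 2 crosses over strand 1. Perm now: [3 1 2]
Gen 5 (s2): strand 1 crosses over strand 2. Perm now: [3 2 1]
Gen 6 (s1): strand 3 crosses over strand 2. Perm now: [2 3 1]
Gen 7 (s1^-1): strand 2 crosses under strand 3. Perm now: [3 2 1]
Gen 8 (s2): strand 2 crosses over strand 1. Perm now: [3 1 2]
Gen 9 (s1^-1): strand 3 crosses under strand 1. Perm now: [1 3 2]
Gen 10 (s2^-1): strand 3 crosses under strand 2. Perm now: [1 2 3]

Answer: 1 2 3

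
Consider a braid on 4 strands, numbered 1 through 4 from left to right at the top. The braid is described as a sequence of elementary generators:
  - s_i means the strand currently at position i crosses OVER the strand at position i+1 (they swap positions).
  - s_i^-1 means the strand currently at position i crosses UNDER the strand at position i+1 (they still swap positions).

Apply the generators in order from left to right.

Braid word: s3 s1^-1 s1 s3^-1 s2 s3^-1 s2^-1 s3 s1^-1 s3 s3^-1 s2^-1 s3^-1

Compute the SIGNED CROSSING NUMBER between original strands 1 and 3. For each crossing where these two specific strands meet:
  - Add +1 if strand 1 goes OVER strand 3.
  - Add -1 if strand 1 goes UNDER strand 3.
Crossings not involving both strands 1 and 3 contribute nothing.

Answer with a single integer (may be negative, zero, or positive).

Answer: -1

Derivation:
Gen 1: crossing 3x4. Both 1&3? no. Sum: 0
Gen 2: crossing 1x2. Both 1&3? no. Sum: 0
Gen 3: crossing 2x1. Both 1&3? no. Sum: 0
Gen 4: crossing 4x3. Both 1&3? no. Sum: 0
Gen 5: crossing 2x3. Both 1&3? no. Sum: 0
Gen 6: crossing 2x4. Both 1&3? no. Sum: 0
Gen 7: crossing 3x4. Both 1&3? no. Sum: 0
Gen 8: crossing 3x2. Both 1&3? no. Sum: 0
Gen 9: crossing 1x4. Both 1&3? no. Sum: 0
Gen 10: crossing 2x3. Both 1&3? no. Sum: 0
Gen 11: crossing 3x2. Both 1&3? no. Sum: 0
Gen 12: crossing 1x2. Both 1&3? no. Sum: 0
Gen 13: 1 under 3. Both 1&3? yes. Contrib: -1. Sum: -1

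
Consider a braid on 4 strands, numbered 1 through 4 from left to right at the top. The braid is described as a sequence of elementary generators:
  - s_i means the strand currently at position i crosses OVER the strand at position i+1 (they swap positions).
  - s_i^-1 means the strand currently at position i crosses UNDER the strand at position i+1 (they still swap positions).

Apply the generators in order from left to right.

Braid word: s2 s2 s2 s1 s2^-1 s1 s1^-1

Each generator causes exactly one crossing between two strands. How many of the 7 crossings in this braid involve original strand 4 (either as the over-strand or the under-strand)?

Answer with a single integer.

Answer: 0

Derivation:
Gen 1: crossing 2x3. Involves strand 4? no. Count so far: 0
Gen 2: crossing 3x2. Involves strand 4? no. Count so far: 0
Gen 3: crossing 2x3. Involves strand 4? no. Count so far: 0
Gen 4: crossing 1x3. Involves strand 4? no. Count so far: 0
Gen 5: crossing 1x2. Involves strand 4? no. Count so far: 0
Gen 6: crossing 3x2. Involves strand 4? no. Count so far: 0
Gen 7: crossing 2x3. Involves strand 4? no. Count so far: 0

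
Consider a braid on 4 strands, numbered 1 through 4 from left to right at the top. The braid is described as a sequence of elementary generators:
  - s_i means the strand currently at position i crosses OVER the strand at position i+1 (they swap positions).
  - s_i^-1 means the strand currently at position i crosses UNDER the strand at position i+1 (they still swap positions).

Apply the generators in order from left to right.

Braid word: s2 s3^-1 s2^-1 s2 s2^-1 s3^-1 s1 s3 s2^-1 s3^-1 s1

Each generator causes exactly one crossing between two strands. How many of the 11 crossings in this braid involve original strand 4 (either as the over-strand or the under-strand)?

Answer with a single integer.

Answer: 6

Derivation:
Gen 1: crossing 2x3. Involves strand 4? no. Count so far: 0
Gen 2: crossing 2x4. Involves strand 4? yes. Count so far: 1
Gen 3: crossing 3x4. Involves strand 4? yes. Count so far: 2
Gen 4: crossing 4x3. Involves strand 4? yes. Count so far: 3
Gen 5: crossing 3x4. Involves strand 4? yes. Count so far: 4
Gen 6: crossing 3x2. Involves strand 4? no. Count so far: 4
Gen 7: crossing 1x4. Involves strand 4? yes. Count so far: 5
Gen 8: crossing 2x3. Involves strand 4? no. Count so far: 5
Gen 9: crossing 1x3. Involves strand 4? no. Count so far: 5
Gen 10: crossing 1x2. Involves strand 4? no. Count so far: 5
Gen 11: crossing 4x3. Involves strand 4? yes. Count so far: 6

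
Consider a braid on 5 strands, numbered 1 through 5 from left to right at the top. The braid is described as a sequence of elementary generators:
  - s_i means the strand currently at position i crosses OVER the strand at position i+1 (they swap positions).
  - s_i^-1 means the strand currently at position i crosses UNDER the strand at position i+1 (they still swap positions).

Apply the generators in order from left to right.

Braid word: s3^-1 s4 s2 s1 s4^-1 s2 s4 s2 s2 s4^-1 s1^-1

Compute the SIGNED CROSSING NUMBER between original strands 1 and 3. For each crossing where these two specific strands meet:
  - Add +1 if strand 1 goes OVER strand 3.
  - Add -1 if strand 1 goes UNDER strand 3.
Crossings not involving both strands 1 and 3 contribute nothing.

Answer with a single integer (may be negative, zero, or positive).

Gen 1: crossing 3x4. Both 1&3? no. Sum: 0
Gen 2: crossing 3x5. Both 1&3? no. Sum: 0
Gen 3: crossing 2x4. Both 1&3? no. Sum: 0
Gen 4: crossing 1x4. Both 1&3? no. Sum: 0
Gen 5: crossing 5x3. Both 1&3? no. Sum: 0
Gen 6: crossing 1x2. Both 1&3? no. Sum: 0
Gen 7: crossing 3x5. Both 1&3? no. Sum: 0
Gen 8: crossing 2x1. Both 1&3? no. Sum: 0
Gen 9: crossing 1x2. Both 1&3? no. Sum: 0
Gen 10: crossing 5x3. Both 1&3? no. Sum: 0
Gen 11: crossing 4x2. Both 1&3? no. Sum: 0

Answer: 0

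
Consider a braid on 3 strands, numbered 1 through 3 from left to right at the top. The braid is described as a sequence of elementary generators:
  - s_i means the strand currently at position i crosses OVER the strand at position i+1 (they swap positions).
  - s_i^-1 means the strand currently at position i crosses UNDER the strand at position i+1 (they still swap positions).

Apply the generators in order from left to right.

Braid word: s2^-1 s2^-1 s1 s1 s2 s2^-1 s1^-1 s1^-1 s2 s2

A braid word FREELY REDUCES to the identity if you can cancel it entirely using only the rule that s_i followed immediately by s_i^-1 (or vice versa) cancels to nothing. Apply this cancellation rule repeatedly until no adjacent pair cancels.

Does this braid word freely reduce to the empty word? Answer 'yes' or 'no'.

Gen 1 (s2^-1): push. Stack: [s2^-1]
Gen 2 (s2^-1): push. Stack: [s2^-1 s2^-1]
Gen 3 (s1): push. Stack: [s2^-1 s2^-1 s1]
Gen 4 (s1): push. Stack: [s2^-1 s2^-1 s1 s1]
Gen 5 (s2): push. Stack: [s2^-1 s2^-1 s1 s1 s2]
Gen 6 (s2^-1): cancels prior s2. Stack: [s2^-1 s2^-1 s1 s1]
Gen 7 (s1^-1): cancels prior s1. Stack: [s2^-1 s2^-1 s1]
Gen 8 (s1^-1): cancels prior s1. Stack: [s2^-1 s2^-1]
Gen 9 (s2): cancels prior s2^-1. Stack: [s2^-1]
Gen 10 (s2): cancels prior s2^-1. Stack: []
Reduced word: (empty)

Answer: yes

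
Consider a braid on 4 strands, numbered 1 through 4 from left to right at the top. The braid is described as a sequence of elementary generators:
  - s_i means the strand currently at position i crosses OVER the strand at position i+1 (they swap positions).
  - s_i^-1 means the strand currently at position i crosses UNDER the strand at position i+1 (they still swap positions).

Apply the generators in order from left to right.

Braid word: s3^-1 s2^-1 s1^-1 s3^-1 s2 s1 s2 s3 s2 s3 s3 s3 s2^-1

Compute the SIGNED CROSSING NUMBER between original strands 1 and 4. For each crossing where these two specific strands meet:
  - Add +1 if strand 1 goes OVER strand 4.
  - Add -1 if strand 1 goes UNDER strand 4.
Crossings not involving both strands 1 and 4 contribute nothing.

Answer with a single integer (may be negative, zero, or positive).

Gen 1: crossing 3x4. Both 1&4? no. Sum: 0
Gen 2: crossing 2x4. Both 1&4? no. Sum: 0
Gen 3: 1 under 4. Both 1&4? yes. Contrib: -1. Sum: -1
Gen 4: crossing 2x3. Both 1&4? no. Sum: -1
Gen 5: crossing 1x3. Both 1&4? no. Sum: -1
Gen 6: crossing 4x3. Both 1&4? no. Sum: -1
Gen 7: 4 over 1. Both 1&4? yes. Contrib: -1. Sum: -2
Gen 8: crossing 4x2. Both 1&4? no. Sum: -2
Gen 9: crossing 1x2. Both 1&4? no. Sum: -2
Gen 10: 1 over 4. Both 1&4? yes. Contrib: +1. Sum: -1
Gen 11: 4 over 1. Both 1&4? yes. Contrib: -1. Sum: -2
Gen 12: 1 over 4. Both 1&4? yes. Contrib: +1. Sum: -1
Gen 13: crossing 2x4. Both 1&4? no. Sum: -1

Answer: -1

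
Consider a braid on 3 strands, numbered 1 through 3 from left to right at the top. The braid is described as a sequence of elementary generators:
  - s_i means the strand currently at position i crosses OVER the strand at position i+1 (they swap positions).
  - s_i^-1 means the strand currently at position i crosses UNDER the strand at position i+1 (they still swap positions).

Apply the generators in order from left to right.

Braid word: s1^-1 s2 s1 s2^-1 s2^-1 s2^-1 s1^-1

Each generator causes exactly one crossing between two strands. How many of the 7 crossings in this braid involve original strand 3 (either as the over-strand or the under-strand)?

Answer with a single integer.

Answer: 3

Derivation:
Gen 1: crossing 1x2. Involves strand 3? no. Count so far: 0
Gen 2: crossing 1x3. Involves strand 3? yes. Count so far: 1
Gen 3: crossing 2x3. Involves strand 3? yes. Count so far: 2
Gen 4: crossing 2x1. Involves strand 3? no. Count so far: 2
Gen 5: crossing 1x2. Involves strand 3? no. Count so far: 2
Gen 6: crossing 2x1. Involves strand 3? no. Count so far: 2
Gen 7: crossing 3x1. Involves strand 3? yes. Count so far: 3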